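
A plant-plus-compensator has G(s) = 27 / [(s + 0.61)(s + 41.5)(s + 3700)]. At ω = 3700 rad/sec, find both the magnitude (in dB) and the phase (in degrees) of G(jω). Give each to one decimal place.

|G| = -188.5 dB, ∠G = -224.3°

|j3700 + 0.61| = √(3700² + 0.61²) = 3700
|j3700 + 41.5| = √(3700² + 41.5²) = 3700
|j3700 + 3700| = √(3700² + 3700²) = 5233
|G(j3700)| = 27 / (3700 × 3700 × 5233) = 3.7689e-10
20 log₁₀(3.7689e-10) = -188.48 dB
∠(j3700 + 0.61) = arctan(3700/0.61) = 89.99°
∠(j3700 + 41.5) = arctan(3700/41.5) = 89.36°
∠(j3700 + 3700) = arctan(3700/3700) = 45.00°
∠G(j3700) = − (89.99° + 89.36° + 45.00°) = -224.35°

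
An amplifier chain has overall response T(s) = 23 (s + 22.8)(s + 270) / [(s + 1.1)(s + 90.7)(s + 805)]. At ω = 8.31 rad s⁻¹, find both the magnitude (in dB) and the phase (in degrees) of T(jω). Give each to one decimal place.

|j8.31 + 22.8| = √(8.31² + 22.8²) = 24.27
|j8.31 + 270| = √(8.31² + 270²) = 270.1
|j8.31 + 1.1| = √(8.31² + 1.1²) = 8.382
|j8.31 + 90.7| = √(8.31² + 90.7²) = 91.08
|j8.31 + 805| = √(8.31² + 805²) = 805
|T(j8.31)| = 23 × 24.27 × 270.1 / (8.382 × 91.08 × 805) = 0.2453
20 log₁₀(0.2453) = -12.21 dB
∠(j8.31 + 22.8) = arctan(8.31/22.8) = 20.03°
∠(j8.31 + 270) = arctan(8.31/270) = 1.76°
∠(j8.31 + 1.1) = arctan(8.31/1.1) = 82.46°
∠(j8.31 + 90.7) = arctan(8.31/90.7) = 5.23°
∠(j8.31 + 805) = arctan(8.31/805) = 0.59°
∠T(j8.31) = 20.03° + 1.76° − (82.46° + 5.23° + 0.59°) = -66.50°

|T| = -12.2 dB, ∠T = -66.5 deg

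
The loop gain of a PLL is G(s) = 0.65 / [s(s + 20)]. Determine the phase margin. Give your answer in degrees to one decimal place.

Gain crossover: |G(jω)| = 1 at ω ≈ 0.0325 rad s⁻¹.
∠G(j0.0325) = −90° − arctan(0.0325/20) ≈ -90.09°
PM = 180° + (-90.09°) = 89.91°

89.9°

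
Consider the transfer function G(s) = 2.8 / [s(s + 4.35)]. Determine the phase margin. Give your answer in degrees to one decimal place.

81.7 deg

Gain crossover: |G(jω)| = 1 at ω ≈ 0.637 rad/s.
∠G(j0.637) = −90° − arctan(0.637/4.35) ≈ -98.33°
PM = 180° + (-98.33°) = 81.67°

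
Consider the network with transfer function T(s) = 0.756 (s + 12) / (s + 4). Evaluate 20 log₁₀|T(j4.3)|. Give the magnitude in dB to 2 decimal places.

4.30 dB

|j4.3 + 12| = √(4.3² + 12²) = 12.75
|j4.3 + 4| = √(4.3² + 4²) = 5.873
|T(j4.3)| = 0.756 × 12.75 / 5.873 = 1.6409
20 log₁₀(1.6409) = 4.302 dB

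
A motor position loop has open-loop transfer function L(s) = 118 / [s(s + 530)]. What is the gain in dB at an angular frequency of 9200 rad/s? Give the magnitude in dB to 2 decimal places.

-117.13 dB

|j9200 + 530| = √(9200² + 530²) = 9215
|j9200| = 9200
|L(j9200)| = 118 / (9215 × 9200) = 1.3918e-06
20 log₁₀(1.3918e-06) = -117.128 dB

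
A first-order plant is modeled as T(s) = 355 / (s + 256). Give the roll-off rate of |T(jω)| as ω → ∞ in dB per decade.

With 0 zeros and 1 pole, the high-frequency asymptotic slope is 20 × (0 − 1) = -20 dB/decade.

-20 dB/decade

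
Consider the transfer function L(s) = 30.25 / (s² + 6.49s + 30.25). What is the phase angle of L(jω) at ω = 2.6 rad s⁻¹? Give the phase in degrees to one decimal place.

-35.7°

∠[(j2.6)² + 6.49(j2.6) + 30.25] = ∠[23.49 + j16.874] = 35.69°
∠L(j2.6) = −35.69° = -35.69°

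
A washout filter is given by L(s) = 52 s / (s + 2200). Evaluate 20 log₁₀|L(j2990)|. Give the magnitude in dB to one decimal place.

32.4 dB

|j2990| = 2990
|j2990 + 2200| = √(2990² + 2200²) = 3712
|L(j2990)| = 52 × 2990 / 3712 = 41.884
20 log₁₀(41.884) = 32.44 dB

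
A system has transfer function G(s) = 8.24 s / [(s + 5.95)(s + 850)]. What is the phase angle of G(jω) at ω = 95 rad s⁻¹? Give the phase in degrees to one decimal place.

∠(j95) = 90.00°
∠(j95 + 5.95) = arctan(95/5.95) = 86.42°
∠(j95 + 850) = arctan(95/850) = 6.38°
∠G(j95) = 90.00° − (86.42° + 6.38°) = -2.79°

-2.8°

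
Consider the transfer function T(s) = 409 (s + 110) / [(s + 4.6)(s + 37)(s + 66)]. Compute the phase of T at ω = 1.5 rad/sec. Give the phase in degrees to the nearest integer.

∠(j1.5 + 110) = arctan(1.5/110) = 0.78°
∠(j1.5 + 4.6) = arctan(1.5/4.6) = 18.06°
∠(j1.5 + 37) = arctan(1.5/37) = 2.32°
∠(j1.5 + 66) = arctan(1.5/66) = 1.30°
∠T(j1.5) = 0.78° − (18.06° + 2.32° + 1.30°) = -20.90°

-21°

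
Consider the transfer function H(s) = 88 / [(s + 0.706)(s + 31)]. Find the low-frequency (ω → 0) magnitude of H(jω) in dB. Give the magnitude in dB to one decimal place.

12.1 dB

H(0) = 88 / (0.706 × 31) = 4.0208
20 log₁₀(4.0208) = 12.09 dB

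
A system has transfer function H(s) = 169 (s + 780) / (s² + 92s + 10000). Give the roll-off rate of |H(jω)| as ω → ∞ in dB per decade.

With 1 zero and 2 poles, the high-frequency asymptotic slope is 20 × (1 − 2) = -20 dB/decade.

-20 dB/decade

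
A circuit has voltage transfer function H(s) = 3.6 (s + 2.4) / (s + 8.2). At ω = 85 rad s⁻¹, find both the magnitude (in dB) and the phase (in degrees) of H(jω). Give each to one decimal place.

|j85 + 2.4| = √(85² + 2.4²) = 85.03
|j85 + 8.2| = √(85² + 8.2²) = 85.39
|H(j85)| = 3.6 × 85.03 / 85.39 = 3.5848
20 log₁₀(3.5848) = 11.09 dB
∠(j85 + 2.4) = arctan(85/2.4) = 88.38°
∠(j85 + 8.2) = arctan(85/8.2) = 84.49°
∠H(j85) = 88.38° − 84.49° = 3.89°

|H| = 11.1 dB, ∠H = 3.9°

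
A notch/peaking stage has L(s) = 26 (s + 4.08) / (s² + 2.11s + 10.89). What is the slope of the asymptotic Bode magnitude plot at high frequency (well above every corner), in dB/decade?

With 1 zero and 2 poles, the high-frequency asymptotic slope is 20 × (1 − 2) = -20 dB/decade.

-20 dB/decade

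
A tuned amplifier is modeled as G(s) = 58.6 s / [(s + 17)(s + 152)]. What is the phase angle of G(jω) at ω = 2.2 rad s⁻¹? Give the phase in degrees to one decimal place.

81.8°

∠(j2.2) = 90.00°
∠(j2.2 + 17) = arctan(2.2/17) = 7.37°
∠(j2.2 + 152) = arctan(2.2/152) = 0.83°
∠G(j2.2) = 90.00° − (7.37° + 0.83°) = 81.80°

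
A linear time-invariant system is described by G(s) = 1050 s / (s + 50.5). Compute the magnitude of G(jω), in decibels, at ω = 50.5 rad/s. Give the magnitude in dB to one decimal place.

|j50.5| = 50.5
|j50.5 + 50.5| = √(50.5² + 50.5²) = 71.42
|G(j50.5)| = 1050 × 50.5 / 71.42 = 742.46
20 log₁₀(742.46) = 57.41 dB

57.4 dB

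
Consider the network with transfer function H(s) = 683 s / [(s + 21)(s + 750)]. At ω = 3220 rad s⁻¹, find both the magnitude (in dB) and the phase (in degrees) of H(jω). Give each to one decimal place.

|j3220| = 3220
|j3220 + 21| = √(3220² + 21²) = 3220
|j3220 + 750| = √(3220² + 750²) = 3306
|H(j3220)| = 683 × 3220 / (3220 × 3306) = 0.20658
20 log₁₀(0.20658) = -13.70 dB
∠(j3220) = 90.00°
∠(j3220 + 21) = arctan(3220/21) = 89.63°
∠(j3220 + 750) = arctan(3220/750) = 76.89°
∠H(j3220) = 90.00° − (89.63° + 76.89°) = -76.51°

|H| = -13.7 dB, ∠H = -76.5 deg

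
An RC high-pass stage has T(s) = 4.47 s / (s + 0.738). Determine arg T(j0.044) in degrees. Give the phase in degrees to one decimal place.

86.6°

∠(j0.044) = 90.00°
∠(j0.044 + 0.738) = arctan(0.044/0.738) = 3.41°
∠T(j0.044) = 90.00° − 3.41° = 86.59°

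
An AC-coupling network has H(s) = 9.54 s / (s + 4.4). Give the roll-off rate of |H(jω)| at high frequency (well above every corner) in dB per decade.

0 dB/decade

With 1 zero and 1 pole, the high-frequency asymptotic slope is 20 × (1 − 1) = 0 dB/decade.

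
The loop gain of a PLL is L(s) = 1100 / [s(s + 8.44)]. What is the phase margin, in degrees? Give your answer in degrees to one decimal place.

14.5°

Gain crossover: |L(jω)| = 1 at ω ≈ 32.6 rad/sec.
∠L(j32.6) = −90° − arctan(32.6/8.44) ≈ -165.50°
PM = 180° + (-165.50°) = 14.50°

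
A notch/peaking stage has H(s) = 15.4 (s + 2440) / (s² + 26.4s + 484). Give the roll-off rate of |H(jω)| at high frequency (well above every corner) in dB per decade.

With 1 zero and 2 poles, the high-frequency asymptotic slope is 20 × (1 − 2) = -20 dB/decade.

-20 dB/decade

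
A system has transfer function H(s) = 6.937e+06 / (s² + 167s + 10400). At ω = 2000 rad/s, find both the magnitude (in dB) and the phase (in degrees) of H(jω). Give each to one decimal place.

|(j2000)² + 167(j2000) + 10400| = |-3.9896e+06 + j3.34e+05| = 4.004e+06
|H(j2000)| = 6.937e+06 / 4.004e+06 = 1.7327
20 log₁₀(1.7327) = 4.77 dB
∠[(j2000)² + 167(j2000) + 10400] = ∠[-3.9896e+06 + j3.34e+05] = 175.21°
∠H(j2000) = −175.21° = -175.21°

|H| = 4.8 dB, ∠H = -175.2°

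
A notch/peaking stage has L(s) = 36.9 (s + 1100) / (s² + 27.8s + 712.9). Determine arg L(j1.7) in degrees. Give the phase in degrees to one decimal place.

-3.7°

∠(j1.7 + 1100) = arctan(1.7/1100) = 0.09°
∠[(j1.7)² + 27.8(j1.7) + 712.9] = ∠[710.01 + j47.26] = 3.81°
∠L(j1.7) = 0.09° − 3.81° = -3.72°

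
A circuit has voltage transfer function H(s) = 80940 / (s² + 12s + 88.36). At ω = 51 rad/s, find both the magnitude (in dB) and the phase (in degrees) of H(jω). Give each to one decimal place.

|(j51)² + 12(j51) + 88.36| = |-2512.6 + j612| = 2586
|H(j51)| = 80940 / 2586 = 31.298
20 log₁₀(31.298) = 29.91 dB
∠[(j51)² + 12(j51) + 88.36] = ∠[-2512.6 + j612] = 166.31°
∠H(j51) = −166.31° = -166.31°

|H| = 29.9 dB, ∠H = -166.3°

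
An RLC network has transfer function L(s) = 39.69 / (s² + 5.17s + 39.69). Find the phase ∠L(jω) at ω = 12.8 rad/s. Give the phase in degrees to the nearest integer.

∠[(j12.8)² + 5.17(j12.8) + 39.69] = ∠[-124.15 + j66.176] = 151.94°
∠L(j12.8) = −151.94° = -151.94°

-152°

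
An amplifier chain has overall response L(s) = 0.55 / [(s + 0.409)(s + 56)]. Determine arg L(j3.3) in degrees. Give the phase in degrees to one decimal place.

-86.3 deg

∠(j3.3 + 0.409) = arctan(3.3/0.409) = 82.93°
∠(j3.3 + 56) = arctan(3.3/56) = 3.37°
∠L(j3.3) = − (82.93° + 3.37°) = -86.31°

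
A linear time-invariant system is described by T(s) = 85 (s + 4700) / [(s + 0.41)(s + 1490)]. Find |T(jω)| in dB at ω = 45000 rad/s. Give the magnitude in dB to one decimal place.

|j45000 + 4700| = √(45000² + 4700²) = 4.524e+04
|j45000 + 0.41| = √(45000² + 0.41²) = 4.5e+04
|j45000 + 1490| = √(45000² + 1490²) = 4.502e+04
|T(j45000)| = 85 × 4.524e+04 / (4.5e+04 × 4.502e+04) = 0.0018981
20 log₁₀(0.0018981) = -54.43 dB

-54.4 dB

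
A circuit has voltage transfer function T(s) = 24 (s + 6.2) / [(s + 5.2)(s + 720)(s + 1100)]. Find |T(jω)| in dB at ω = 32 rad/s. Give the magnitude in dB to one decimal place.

-90.3 dB

|j32 + 6.2| = √(32² + 6.2²) = 32.6
|j32 + 5.2| = √(32² + 5.2²) = 32.42
|j32 + 720| = √(32² + 720²) = 720.7
|j32 + 1100| = √(32² + 1100²) = 1100
|T(j32)| = 24 × 32.6 / (32.42 × 720.7 × 1100) = 3.0424e-05
20 log₁₀(3.0424e-05) = -90.34 dB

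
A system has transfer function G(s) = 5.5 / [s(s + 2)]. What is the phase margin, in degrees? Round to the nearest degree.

46°

Gain crossover: |G(jω)| = 1 at ω ≈ 1.96 rad/s.
∠G(j1.96) = −90° − arctan(1.96/2) ≈ -134.46°
PM = 180° + (-134.46°) = 45.54°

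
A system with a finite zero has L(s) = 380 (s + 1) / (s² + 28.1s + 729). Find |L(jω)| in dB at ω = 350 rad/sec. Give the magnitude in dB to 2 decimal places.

0.74 dB

|j350 + 1| = √(350² + 1²) = 350
|(j350)² + 28.1(j350) + 729| = |-1.2177e+05 + j9835| = 1.222e+05
|L(j350)| = 380 × 350 / 1.222e+05 = 1.0887
20 log₁₀(1.0887) = 0.738 dB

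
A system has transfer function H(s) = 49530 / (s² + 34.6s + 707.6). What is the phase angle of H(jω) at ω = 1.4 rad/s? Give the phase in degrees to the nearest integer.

-4 deg

∠[(j1.4)² + 34.6(j1.4) + 707.6] = ∠[705.64 + j48.44] = 3.93°
∠H(j1.4) = −3.93° = -3.93°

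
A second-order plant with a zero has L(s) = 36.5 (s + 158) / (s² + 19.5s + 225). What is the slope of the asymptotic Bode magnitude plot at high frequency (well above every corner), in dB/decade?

-20 dB/decade

With 1 zero and 2 poles, the high-frequency asymptotic slope is 20 × (1 − 2) = -20 dB/decade.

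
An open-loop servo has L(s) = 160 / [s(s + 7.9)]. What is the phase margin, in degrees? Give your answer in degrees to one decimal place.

Gain crossover: |L(jω)| = 1 at ω ≈ 11.5 rad/s.
∠L(j11.5) = −90° − arctan(11.5/7.9) ≈ -145.47°
PM = 180° + (-145.47°) = 34.53°

34.5°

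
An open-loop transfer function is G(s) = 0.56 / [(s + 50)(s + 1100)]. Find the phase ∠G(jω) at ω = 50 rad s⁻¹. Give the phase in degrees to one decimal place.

-47.6°

∠(j50 + 50) = arctan(50/50) = 45.00°
∠(j50 + 1100) = arctan(50/1100) = 2.60°
∠G(j50) = − (45.00° + 2.60°) = -47.60°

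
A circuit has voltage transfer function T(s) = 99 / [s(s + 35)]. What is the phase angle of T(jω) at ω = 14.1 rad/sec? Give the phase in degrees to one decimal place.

∠(j14.1 + 35) = arctan(14.1/35) = 21.94°
∠(j14.1) = 90.00°
∠T(j14.1) = − (21.94° + 90.00°) = -111.94°

-111.9°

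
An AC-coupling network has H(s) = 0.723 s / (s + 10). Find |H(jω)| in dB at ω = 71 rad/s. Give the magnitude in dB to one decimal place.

-2.9 dB

|j71| = 71
|j71 + 10| = √(71² + 10²) = 71.7
|H(j71)| = 0.723 × 71 / 71.7 = 0.71593
20 log₁₀(0.71593) = -2.90 dB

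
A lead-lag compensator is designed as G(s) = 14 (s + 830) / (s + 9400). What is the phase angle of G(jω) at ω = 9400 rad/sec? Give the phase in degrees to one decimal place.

40.0°

∠(j9400 + 830) = arctan(9400/830) = 84.95°
∠(j9400 + 9400) = arctan(9400/9400) = 45.00°
∠G(j9400) = 84.95° − 45.00° = 39.95°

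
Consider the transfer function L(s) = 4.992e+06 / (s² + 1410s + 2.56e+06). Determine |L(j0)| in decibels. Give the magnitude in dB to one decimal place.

5.8 dB

L(0) = 4.992e+06 / 2.56e+06 = 1.95
20 log₁₀(1.95) = 5.80 dB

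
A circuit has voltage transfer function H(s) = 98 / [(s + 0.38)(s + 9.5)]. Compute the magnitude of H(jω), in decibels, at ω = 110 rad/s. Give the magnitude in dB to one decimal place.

|j110 + 0.38| = √(110² + 0.38²) = 110
|j110 + 9.5| = √(110² + 9.5²) = 110.4
|H(j110)| = 98 / (110 × 110.4) = 0.0080691
20 log₁₀(0.0080691) = -41.86 dB

-41.9 dB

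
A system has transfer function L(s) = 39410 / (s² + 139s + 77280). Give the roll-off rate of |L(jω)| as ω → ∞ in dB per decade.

With 0 zeros and 2 poles, the high-frequency asymptotic slope is 20 × (0 − 2) = -40 dB/decade.

-40 dB/decade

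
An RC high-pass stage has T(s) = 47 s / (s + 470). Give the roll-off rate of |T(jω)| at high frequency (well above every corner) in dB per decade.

With 1 zero and 1 pole, the high-frequency asymptotic slope is 20 × (1 − 1) = 0 dB/decade.

0 dB/decade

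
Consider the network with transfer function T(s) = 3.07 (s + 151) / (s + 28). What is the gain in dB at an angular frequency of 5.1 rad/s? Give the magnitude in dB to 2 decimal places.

|j5.1 + 151| = √(5.1² + 151²) = 151.1
|j5.1 + 28| = √(5.1² + 28²) = 28.46
|T(j5.1)| = 3.07 × 151.1 / 28.46 = 16.297
20 log₁₀(16.297) = 24.242 dB

24.24 dB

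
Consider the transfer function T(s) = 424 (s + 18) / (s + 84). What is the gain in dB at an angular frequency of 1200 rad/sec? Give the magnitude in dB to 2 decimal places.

52.53 dB

|j1200 + 18| = √(1200² + 18²) = 1200
|j1200 + 84| = √(1200² + 84²) = 1203
|T(j1200)| = 424 × 1200 / 1203 = 423.01
20 log₁₀(423.01) = 52.527 dB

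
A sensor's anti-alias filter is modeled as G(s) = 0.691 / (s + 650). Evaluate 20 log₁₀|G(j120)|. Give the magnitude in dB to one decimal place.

|j120 + 650| = √(120² + 650²) = 661
|G(j120)| = 0.691 / 661 = 0.0010454
20 log₁₀(0.0010454) = -59.61 dB

-59.6 dB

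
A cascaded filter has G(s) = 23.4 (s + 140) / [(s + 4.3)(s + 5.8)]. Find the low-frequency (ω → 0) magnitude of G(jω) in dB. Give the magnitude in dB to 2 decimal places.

42.37 dB

G(0) = 23.4 × 140 / (4.3 × 5.8) = 131.36
20 log₁₀(131.36) = 42.369 dB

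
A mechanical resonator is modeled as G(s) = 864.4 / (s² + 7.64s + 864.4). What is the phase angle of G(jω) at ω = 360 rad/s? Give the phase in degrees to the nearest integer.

∠[(j360)² + 7.64(j360) + 864.4] = ∠[-1.2874e+05 + j2750.4] = 178.78°
∠G(j360) = −178.78° = -178.78°

-179°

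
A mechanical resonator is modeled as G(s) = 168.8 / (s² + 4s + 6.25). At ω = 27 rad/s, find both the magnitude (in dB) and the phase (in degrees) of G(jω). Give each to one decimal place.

|(j27)² + 4(j27) + 6.25| = |-722.75 + j108| = 730.8
|G(j27)| = 168.8 / 730.8 = 0.23099
20 log₁₀(0.23099) = -12.73 dB
∠[(j27)² + 4(j27) + 6.25] = ∠[-722.75 + j108] = 171.50°
∠G(j27) = −171.50° = -171.50°

|G| = -12.7 dB, ∠G = -171.5 deg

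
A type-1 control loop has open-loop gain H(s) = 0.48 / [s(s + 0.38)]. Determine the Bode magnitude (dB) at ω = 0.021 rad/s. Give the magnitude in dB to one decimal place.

35.6 dB

|j0.021 + 0.38| = √(0.021² + 0.38²) = 0.3806
|j0.021| = 0.021
|H(j0.021)| = 0.48 / (0.3806 × 0.021) = 60.059
20 log₁₀(60.059) = 35.57 dB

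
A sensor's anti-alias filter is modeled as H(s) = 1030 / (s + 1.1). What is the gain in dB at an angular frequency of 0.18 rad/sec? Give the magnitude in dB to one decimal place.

59.3 dB

|j0.18 + 1.1| = √(0.18² + 1.1²) = 1.115
|H(j0.18)| = 1030 / 1.115 = 924.07
20 log₁₀(924.07) = 59.31 dB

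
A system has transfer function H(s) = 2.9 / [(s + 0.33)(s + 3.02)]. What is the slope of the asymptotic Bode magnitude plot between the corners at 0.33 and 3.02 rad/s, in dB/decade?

-20 dB/decade

In this band the factors already past their corner are: pole at 0.33; net slope = -20 dB/decade.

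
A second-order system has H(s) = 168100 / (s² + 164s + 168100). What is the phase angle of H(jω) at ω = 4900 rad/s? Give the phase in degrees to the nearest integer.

∠[(j4900)² + 164(j4900) + 168100] = ∠[-2.3842e+07 + j8.036e+05] = 178.07°
∠H(j4900) = −178.07° = -178.07°

-178°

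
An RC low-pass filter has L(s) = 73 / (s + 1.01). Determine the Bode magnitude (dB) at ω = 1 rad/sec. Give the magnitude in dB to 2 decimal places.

34.21 dB

|j1 + 1.01| = √(1² + 1.01²) = 1.421
|L(j1)| = 73 / 1.421 = 51.361
20 log₁₀(51.361) = 34.213 dB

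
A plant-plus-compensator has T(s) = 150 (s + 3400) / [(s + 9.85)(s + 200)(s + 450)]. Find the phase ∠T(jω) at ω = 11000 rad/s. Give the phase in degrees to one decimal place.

-193.7 deg

∠(j11000 + 3400) = arctan(11000/3400) = 72.82°
∠(j11000 + 9.85) = arctan(11000/9.85) = 89.95°
∠(j11000 + 200) = arctan(11000/200) = 88.96°
∠(j11000 + 450) = arctan(11000/450) = 87.66°
∠T(j11000) = 72.82° − (89.95° + 88.96° + 87.66°) = -193.74°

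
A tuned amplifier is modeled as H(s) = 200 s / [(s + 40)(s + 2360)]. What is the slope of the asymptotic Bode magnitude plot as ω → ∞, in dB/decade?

With 1 zero and 2 poles, the high-frequency asymptotic slope is 20 × (1 − 2) = -20 dB/decade.

-20 dB/decade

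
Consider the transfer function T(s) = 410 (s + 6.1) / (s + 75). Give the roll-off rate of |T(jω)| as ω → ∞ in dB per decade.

0 dB/decade

With 1 zero and 1 pole, the high-frequency asymptotic slope is 20 × (1 − 1) = 0 dB/decade.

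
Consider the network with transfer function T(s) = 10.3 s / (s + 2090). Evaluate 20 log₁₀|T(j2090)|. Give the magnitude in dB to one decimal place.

17.2 dB

|j2090| = 2090
|j2090 + 2090| = √(2090² + 2090²) = 2956
|T(j2090)| = 10.3 × 2090 / 2956 = 7.2832
20 log₁₀(7.2832) = 17.25 dB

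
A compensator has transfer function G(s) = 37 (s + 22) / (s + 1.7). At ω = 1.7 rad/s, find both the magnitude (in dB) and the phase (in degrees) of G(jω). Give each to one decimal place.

|G| = 50.6 dB, ∠G = -40.6 deg

|j1.7 + 22| = √(1.7² + 22²) = 22.07
|j1.7 + 1.7| = √(1.7² + 1.7²) = 2.404
|G(j1.7)| = 37 × 22.07 / 2.404 = 339.59
20 log₁₀(339.59) = 50.62 dB
∠(j1.7 + 22) = arctan(1.7/22) = 4.42°
∠(j1.7 + 1.7) = arctan(1.7/1.7) = 45.00°
∠G(j1.7) = 4.42° − 45.00° = -40.58°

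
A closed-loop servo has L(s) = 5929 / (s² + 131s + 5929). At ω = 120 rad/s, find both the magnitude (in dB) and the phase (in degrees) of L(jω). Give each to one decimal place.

|L| = -9.6 dB, ∠L = -118.3 deg

|(j120)² + 131(j120) + 5929| = |-8471 + j15720| = 1.786e+04
|L(j120)| = 5929 / 1.786e+04 = 0.33202
20 log₁₀(0.33202) = -9.58 dB
∠[(j120)² + 131(j120) + 5929] = ∠[-8471 + j15720] = 118.32°
∠L(j120) = −118.32° = -118.32°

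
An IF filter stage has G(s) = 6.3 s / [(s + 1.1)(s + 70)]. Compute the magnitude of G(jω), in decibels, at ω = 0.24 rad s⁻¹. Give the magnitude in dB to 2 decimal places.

|j0.24| = 0.24
|j0.24 + 1.1| = √(0.24² + 1.1²) = 1.126
|j0.24 + 70| = √(0.24² + 70²) = 70
|G(j0.24)| = 6.3 × 0.24 / (1.126 × 70) = 0.019185
20 log₁₀(0.019185) = -34.341 dB

-34.34 dB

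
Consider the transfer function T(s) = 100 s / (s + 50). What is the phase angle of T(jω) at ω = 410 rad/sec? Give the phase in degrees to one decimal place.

∠(j410) = 90.00°
∠(j410 + 50) = arctan(410/50) = 83.05°
∠T(j410) = 90.00° − 83.05° = 6.95°

7.0°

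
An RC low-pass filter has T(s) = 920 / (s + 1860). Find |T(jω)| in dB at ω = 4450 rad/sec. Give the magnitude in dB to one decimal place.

|j4450 + 1860| = √(4450² + 1860²) = 4823
|T(j4450)| = 920 / 4823 = 0.19075
20 log₁₀(0.19075) = -14.39 dB

-14.4 dB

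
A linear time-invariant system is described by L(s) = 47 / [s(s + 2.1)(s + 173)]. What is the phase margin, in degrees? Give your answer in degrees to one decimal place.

Gain crossover: |L(jω)| = 1 at ω ≈ 0.129 rad/s.
∠L(j0.129) = −90° − arctan(0.129/2.1) − arctan(0.129/173) ≈ -93.56°
PM = 180° + (-93.56°) = 86.44°

86.4°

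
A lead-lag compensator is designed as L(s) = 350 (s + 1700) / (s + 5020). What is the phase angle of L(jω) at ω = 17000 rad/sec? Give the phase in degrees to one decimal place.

10.7 deg

∠(j17000 + 1700) = arctan(17000/1700) = 84.29°
∠(j17000 + 5020) = arctan(17000/5020) = 73.55°
∠L(j17000) = 84.29° − 73.55° = 10.74°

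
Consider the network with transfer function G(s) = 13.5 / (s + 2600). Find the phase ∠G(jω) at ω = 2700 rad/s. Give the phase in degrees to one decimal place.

-46.1°

∠(j2700 + 2600) = arctan(2700/2600) = 46.08°
∠G(j2700) = −46.08° = -46.08°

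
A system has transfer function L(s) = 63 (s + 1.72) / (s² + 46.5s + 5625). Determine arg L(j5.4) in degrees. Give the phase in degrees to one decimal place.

69.8 deg

∠(j5.4 + 1.72) = arctan(5.4/1.72) = 72.33°
∠[(j5.4)² + 46.5(j5.4) + 5625] = ∠[5595.8 + j251.1] = 2.57°
∠L(j5.4) = 72.33° − 2.57° = 69.76°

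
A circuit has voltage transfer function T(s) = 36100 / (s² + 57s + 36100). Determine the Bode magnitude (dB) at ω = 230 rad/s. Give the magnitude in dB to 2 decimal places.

|(j230)² + 57(j230) + 36100| = |-16800 + j13110| = 2.131e+04
|T(j230)| = 36100 / 2.131e+04 = 1.694
20 log₁₀(1.694) = 4.579 dB

4.58 dB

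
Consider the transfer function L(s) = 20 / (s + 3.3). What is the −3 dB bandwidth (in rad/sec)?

For a single-pole low-pass, the −3 dB point is at the pole: ω = 3.3 rad/sec.

3.3 rad/sec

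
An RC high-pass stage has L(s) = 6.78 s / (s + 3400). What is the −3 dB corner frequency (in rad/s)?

3400 rad/s

For a single-pole high-pass, the −3 dB point is at the pole: ω = 3400 rad/s.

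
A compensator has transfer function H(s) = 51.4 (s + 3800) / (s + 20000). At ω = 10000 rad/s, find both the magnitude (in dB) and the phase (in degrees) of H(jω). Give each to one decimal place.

|j10000 + 3800| = √(10000² + 3800²) = 1.07e+04
|j10000 + 20000| = √(10000² + 20000²) = 2.236e+04
|H(j10000)| = 51.4 × 1.07e+04 / 2.236e+04 = 24.59
20 log₁₀(24.59) = 27.82 dB
∠(j10000 + 3800) = arctan(10000/3800) = 69.19°
∠(j10000 + 20000) = arctan(10000/20000) = 26.57°
∠H(j10000) = 69.19° − 26.57° = 42.63°

|H| = 27.8 dB, ∠H = 42.6 deg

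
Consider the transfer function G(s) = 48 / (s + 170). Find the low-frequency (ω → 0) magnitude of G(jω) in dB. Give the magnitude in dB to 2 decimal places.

-10.98 dB

G(0) = 48 / 170 = 0.28235
20 log₁₀(0.28235) = -10.984 dB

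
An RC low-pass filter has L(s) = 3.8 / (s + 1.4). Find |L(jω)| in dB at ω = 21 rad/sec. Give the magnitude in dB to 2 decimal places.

|j21 + 1.4| = √(21² + 1.4²) = 21.05
|L(j21)| = 3.8 / 21.05 = 0.18055
20 log₁₀(0.18055) = -14.868 dB

-14.87 dB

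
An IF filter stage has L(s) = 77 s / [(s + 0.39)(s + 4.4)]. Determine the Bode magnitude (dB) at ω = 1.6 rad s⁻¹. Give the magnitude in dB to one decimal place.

|j1.6| = 1.6
|j1.6 + 0.39| = √(1.6² + 0.39²) = 1.647
|j1.6 + 4.4| = √(1.6² + 4.4²) = 4.682
|L(j1.6)| = 77 × 1.6 / (1.647 × 4.682) = 15.979
20 log₁₀(15.979) = 24.07 dB

24.1 dB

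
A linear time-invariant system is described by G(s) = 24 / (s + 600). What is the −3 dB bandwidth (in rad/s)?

For a single-pole low-pass, the −3 dB point is at the pole: ω = 600 rad/s.

600 rad/s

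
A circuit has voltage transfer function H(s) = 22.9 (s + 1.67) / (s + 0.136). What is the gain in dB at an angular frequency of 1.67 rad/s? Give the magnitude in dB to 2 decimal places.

|j1.67 + 1.67| = √(1.67² + 1.67²) = 2.362
|j1.67 + 0.136| = √(1.67² + 0.136²) = 1.676
|H(j1.67)| = 22.9 × 2.362 / 1.676 = 32.279
20 log₁₀(32.279) = 30.178 dB

30.18 dB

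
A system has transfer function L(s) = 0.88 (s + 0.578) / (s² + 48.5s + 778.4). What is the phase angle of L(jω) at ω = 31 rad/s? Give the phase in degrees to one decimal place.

-8.0°

∠(j31 + 0.578) = arctan(31/0.578) = 88.93°
∠[(j31)² + 48.5(j31) + 778.4] = ∠[-182.6 + j1503.5] = 96.92°
∠L(j31) = 88.93° − 96.92° = -7.99°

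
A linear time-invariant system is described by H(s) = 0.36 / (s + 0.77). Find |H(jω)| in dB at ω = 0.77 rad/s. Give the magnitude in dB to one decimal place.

|j0.77 + 0.77| = √(0.77² + 0.77²) = 1.089
|H(j0.77)| = 0.36 / 1.089 = 0.3306
20 log₁₀(0.3306) = -9.61 dB

-9.6 dB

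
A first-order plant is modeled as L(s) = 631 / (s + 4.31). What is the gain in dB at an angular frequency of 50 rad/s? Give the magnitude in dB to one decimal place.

22.0 dB

|j50 + 4.31| = √(50² + 4.31²) = 50.19
|L(j50)| = 631 / 50.19 = 12.573
20 log₁₀(12.573) = 21.99 dB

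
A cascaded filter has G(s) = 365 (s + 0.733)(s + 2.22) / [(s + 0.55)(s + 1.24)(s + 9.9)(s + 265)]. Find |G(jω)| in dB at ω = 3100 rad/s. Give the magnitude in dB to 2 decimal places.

|j3100 + 0.733| = √(3100² + 0.733²) = 3100
|j3100 + 2.22| = √(3100² + 2.22²) = 3100
|j3100 + 0.55| = √(3100² + 0.55²) = 3100
|j3100 + 1.24| = √(3100² + 1.24²) = 3100
|j3100 + 9.9| = √(3100² + 9.9²) = 3100
|j3100 + 265| = √(3100² + 265²) = 3111
|G(j3100)| = 365 × 3100 × 3100 / (3100 × 3100 × 3100 × 3111) = 3.7843e-05
20 log₁₀(3.7843e-05) = -88.440 dB

-88.44 dB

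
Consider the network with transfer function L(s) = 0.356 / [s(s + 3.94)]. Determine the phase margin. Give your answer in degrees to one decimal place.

88.7 deg

Gain crossover: |L(jω)| = 1 at ω ≈ 0.0903 rad/s.
∠L(j0.0903) = −90° − arctan(0.0903/3.94) ≈ -91.31°
PM = 180° + (-91.31°) = 88.69°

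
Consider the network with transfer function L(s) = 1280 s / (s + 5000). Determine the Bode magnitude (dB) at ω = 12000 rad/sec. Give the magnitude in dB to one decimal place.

61.4 dB

|j12000| = 1.2e+04
|j12000 + 5000| = √(12000² + 5000²) = 1.3e+04
|L(j12000)| = 1280 × 1.2e+04 / 1.3e+04 = 1181.5
20 log₁₀(1181.5) = 61.45 dB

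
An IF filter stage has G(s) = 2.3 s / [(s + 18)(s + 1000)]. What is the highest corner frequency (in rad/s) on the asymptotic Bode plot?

Break frequencies occur at each pole and zero magnitude: 18 rad/s, 1000 rad/s.
The highest is 1000 rad/s.

1000 rad/s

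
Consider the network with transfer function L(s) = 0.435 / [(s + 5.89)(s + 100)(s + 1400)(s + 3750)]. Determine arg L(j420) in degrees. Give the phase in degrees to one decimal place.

-188.9 deg

∠(j420 + 5.89) = arctan(420/5.89) = 89.20°
∠(j420 + 100) = arctan(420/100) = 76.61°
∠(j420 + 1400) = arctan(420/1400) = 16.70°
∠(j420 + 3750) = arctan(420/3750) = 6.39°
∠L(j420) = − (89.20° + 76.61° + 16.70° + 6.39°) = -188.89°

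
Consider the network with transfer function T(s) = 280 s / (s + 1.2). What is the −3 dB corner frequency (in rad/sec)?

For a single-pole high-pass, the −3 dB point is at the pole: ω = 1.2 rad/sec.

1.2 rad/sec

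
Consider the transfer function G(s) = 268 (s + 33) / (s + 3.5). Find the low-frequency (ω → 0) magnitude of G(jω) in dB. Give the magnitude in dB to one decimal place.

68.1 dB

G(0) = 268 × 33 / 3.5 = 2526.9
20 log₁₀(2526.9) = 68.05 dB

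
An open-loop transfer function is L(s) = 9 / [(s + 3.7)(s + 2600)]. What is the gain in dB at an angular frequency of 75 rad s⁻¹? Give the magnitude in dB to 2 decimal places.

-86.73 dB

|j75 + 3.7| = √(75² + 3.7²) = 75.09
|j75 + 2600| = √(75² + 2600²) = 2601
|L(j75)| = 9 / (75.09 × 2601) = 4.6079e-05
20 log₁₀(4.6079e-05) = -86.730 dB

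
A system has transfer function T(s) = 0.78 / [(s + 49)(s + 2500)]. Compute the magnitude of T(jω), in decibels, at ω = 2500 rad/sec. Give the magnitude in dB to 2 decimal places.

|j2500 + 49| = √(2500² + 49²) = 2500
|j2500 + 2500| = √(2500² + 2500²) = 3536
|T(j2500)| = 0.78 / (2500 × 3536) = 8.823e-08
20 log₁₀(8.823e-08) = -141.088 dB

-141.09 dB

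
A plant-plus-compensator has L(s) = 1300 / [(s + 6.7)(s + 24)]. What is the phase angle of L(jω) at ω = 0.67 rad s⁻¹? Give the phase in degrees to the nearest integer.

∠(j0.67 + 6.7) = arctan(0.67/6.7) = 5.71°
∠(j0.67 + 24) = arctan(0.67/24) = 1.60°
∠L(j0.67) = − (5.71° + 1.60°) = -7.31°

-7°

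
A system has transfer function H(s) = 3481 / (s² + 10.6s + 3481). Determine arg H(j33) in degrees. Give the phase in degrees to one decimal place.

-8.3°

∠[(j33)² + 10.6(j33) + 3481] = ∠[2392 + j349.8] = 8.32°
∠H(j33) = −8.32° = -8.32°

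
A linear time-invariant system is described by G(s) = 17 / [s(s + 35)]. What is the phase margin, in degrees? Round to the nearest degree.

Gain crossover: |G(jω)| = 1 at ω ≈ 0.486 rad/s.
∠G(j0.486) = −90° − arctan(0.486/35) ≈ -90.79°
PM = 180° + (-90.79°) = 89.21°

89°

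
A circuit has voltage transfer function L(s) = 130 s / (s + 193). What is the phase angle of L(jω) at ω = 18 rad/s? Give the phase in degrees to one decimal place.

∠(j18) = 90.00°
∠(j18 + 193) = arctan(18/193) = 5.33°
∠L(j18) = 90.00° − 5.33° = 84.67°

84.7°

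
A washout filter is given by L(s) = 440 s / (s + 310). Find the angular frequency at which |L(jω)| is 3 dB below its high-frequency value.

310 rad/sec

For a single-pole high-pass, the −3 dB point is at the pole: ω = 310 rad/sec.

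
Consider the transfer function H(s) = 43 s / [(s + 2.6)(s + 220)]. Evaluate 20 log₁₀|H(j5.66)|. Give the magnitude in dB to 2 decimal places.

-15.01 dB

|j5.66| = 5.66
|j5.66 + 2.6| = √(5.66² + 2.6²) = 6.229
|j5.66 + 220| = √(5.66² + 220²) = 220.1
|H(j5.66)| = 43 × 5.66 / (6.229 × 220.1) = 0.17755
20 log₁₀(0.17755) = -15.013 dB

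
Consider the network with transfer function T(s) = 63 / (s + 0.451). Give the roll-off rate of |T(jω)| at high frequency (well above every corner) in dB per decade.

-20 dB/decade

With 0 zeros and 1 pole, the high-frequency asymptotic slope is 20 × (0 − 1) = -20 dB/decade.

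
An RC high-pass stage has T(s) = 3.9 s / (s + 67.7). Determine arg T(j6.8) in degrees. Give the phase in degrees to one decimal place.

∠(j6.8) = 90.00°
∠(j6.8 + 67.7) = arctan(6.8/67.7) = 5.74°
∠T(j6.8) = 90.00° − 5.74° = 84.26°

84.3 deg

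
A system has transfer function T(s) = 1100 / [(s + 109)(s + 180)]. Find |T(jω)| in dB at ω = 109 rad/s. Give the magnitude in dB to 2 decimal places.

|j109 + 109| = √(109² + 109²) = 154.1
|j109 + 180| = √(109² + 180²) = 210.4
|T(j109)| = 1100 / (154.1 × 210.4) = 0.033911
20 log₁₀(0.033911) = -29.393 dB

-29.39 dB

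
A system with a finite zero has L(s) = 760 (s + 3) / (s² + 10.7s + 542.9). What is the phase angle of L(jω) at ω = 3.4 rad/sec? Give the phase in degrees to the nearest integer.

∠(j3.4 + 3) = arctan(3.4/3) = 48.58°
∠[(j3.4)² + 10.7(j3.4) + 542.9] = ∠[531.34 + j36.38] = 3.92°
∠L(j3.4) = 48.58° − 3.92° = 44.66°

45°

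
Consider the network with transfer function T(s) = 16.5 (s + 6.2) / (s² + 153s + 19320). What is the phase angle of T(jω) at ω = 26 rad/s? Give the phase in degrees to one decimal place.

64.5°

∠(j26 + 6.2) = arctan(26/6.2) = 76.59°
∠[(j26)² + 153(j26) + 19320] = ∠[18644 + j3978] = 12.04°
∠T(j26) = 76.59° − 12.04° = 64.54°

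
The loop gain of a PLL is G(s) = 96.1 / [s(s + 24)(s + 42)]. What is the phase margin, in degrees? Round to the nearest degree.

Gain crossover: |G(jω)| = 1 at ω ≈ 0.0953 rad s⁻¹.
∠G(j0.0953) = −90° − arctan(0.0953/24) − arctan(0.0953/42) ≈ -90.36°
PM = 180° + (-90.36°) = 89.64°

90°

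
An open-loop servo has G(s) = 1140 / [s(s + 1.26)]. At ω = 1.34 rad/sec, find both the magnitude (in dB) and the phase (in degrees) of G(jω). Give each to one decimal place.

|j1.34 + 1.26| = √(1.34² + 1.26²) = 1.839
|j1.34| = 1.34
|G(j1.34)| = 1140 / (1.839 × 1.34) = 462.53
20 log₁₀(462.53) = 53.30 dB
∠(j1.34 + 1.26) = arctan(1.34/1.26) = 46.76°
∠(j1.34) = 90.00°
∠G(j1.34) = − (46.76° + 90.00°) = -136.76°

|G| = 53.3 dB, ∠G = -136.8°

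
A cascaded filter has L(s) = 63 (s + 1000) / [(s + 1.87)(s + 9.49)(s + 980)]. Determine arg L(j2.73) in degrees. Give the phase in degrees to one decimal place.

∠(j2.73 + 1000) = arctan(2.73/1000) = 0.16°
∠(j2.73 + 1.87) = arctan(2.73/1.87) = 55.59°
∠(j2.73 + 9.49) = arctan(2.73/9.49) = 16.05°
∠(j2.73 + 980) = arctan(2.73/980) = 0.16°
∠L(j2.73) = 0.16° − (55.59° + 16.05° + 0.16°) = -71.64°

-71.6°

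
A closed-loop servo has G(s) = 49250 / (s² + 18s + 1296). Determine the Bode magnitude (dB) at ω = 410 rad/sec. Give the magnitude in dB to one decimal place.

-10.6 dB

|(j410)² + 18(j410) + 1296| = |-1.668e+05 + j7380| = 1.67e+05
|G(j410)| = 49250 / 1.67e+05 = 0.29497
20 log₁₀(0.29497) = -10.60 dB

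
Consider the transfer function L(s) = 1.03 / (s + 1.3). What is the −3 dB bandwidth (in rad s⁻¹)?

1.3 rad s⁻¹

For a single-pole low-pass, the −3 dB point is at the pole: ω = 1.3 rad s⁻¹.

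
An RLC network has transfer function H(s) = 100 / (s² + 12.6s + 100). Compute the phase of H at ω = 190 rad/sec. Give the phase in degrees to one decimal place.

∠[(j190)² + 12.6(j190) + 100] = ∠[-36000 + j2394] = 176.20°
∠H(j190) = −176.20° = -176.20°

-176.2°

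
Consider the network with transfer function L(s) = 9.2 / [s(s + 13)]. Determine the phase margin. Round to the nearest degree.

87°

Gain crossover: |L(jω)| = 1 at ω ≈ 0.707 rad/s.
∠L(j0.707) = −90° − arctan(0.707/13) ≈ -93.11°
PM = 180° + (-93.11°) = 86.89°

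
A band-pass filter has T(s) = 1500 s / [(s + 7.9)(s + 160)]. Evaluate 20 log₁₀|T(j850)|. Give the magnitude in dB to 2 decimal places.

|j850| = 850
|j850 + 7.9| = √(850² + 7.9²) = 850
|j850 + 160| = √(850² + 160²) = 864.9
|T(j850)| = 1500 × 850 / (850 × 864.9) = 1.7342
20 log₁₀(1.7342) = 4.782 dB

4.78 dB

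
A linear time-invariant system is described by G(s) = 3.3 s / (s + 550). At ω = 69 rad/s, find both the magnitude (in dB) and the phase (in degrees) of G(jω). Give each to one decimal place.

|G| = -7.7 dB, ∠G = 82.8°

|j69| = 69
|j69 + 550| = √(69² + 550²) = 554.3
|G(j69)| = 3.3 × 69 / 554.3 = 0.41078
20 log₁₀(0.41078) = -7.73 dB
∠(j69) = 90.00°
∠(j69 + 550) = arctan(69/550) = 7.15°
∠G(j69) = 90.00° − 7.15° = 82.85°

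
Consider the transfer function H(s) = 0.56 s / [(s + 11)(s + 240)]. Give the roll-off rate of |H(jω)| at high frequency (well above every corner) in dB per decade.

With 1 zero and 2 poles, the high-frequency asymptotic slope is 20 × (1 − 2) = -20 dB/decade.

-20 dB/decade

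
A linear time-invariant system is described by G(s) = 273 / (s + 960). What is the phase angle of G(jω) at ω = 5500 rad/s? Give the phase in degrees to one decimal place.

∠(j5500 + 960) = arctan(5500/960) = 80.10°
∠G(j5500) = −80.10° = -80.10°

-80.1°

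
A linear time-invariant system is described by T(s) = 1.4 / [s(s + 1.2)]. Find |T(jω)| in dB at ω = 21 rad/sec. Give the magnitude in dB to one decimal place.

|j21 + 1.2| = √(21² + 1.2²) = 21.03
|j21| = 21
|T(j21)| = 1.4 / (21.03 × 21) = 0.0031694
20 log₁₀(0.0031694) = -49.98 dB

-50.0 dB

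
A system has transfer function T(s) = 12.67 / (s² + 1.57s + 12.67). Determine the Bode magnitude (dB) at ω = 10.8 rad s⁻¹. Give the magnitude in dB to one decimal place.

-18.4 dB

|(j10.8)² + 1.57(j10.8) + 12.67| = |-103.97 + j16.956| = 105.3
|T(j10.8)| = 12.67 / 105.3 = 0.12027
20 log₁₀(0.12027) = -18.40 dB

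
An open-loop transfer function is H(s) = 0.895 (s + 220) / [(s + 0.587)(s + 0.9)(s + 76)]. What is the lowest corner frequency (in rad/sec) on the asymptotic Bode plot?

Break frequencies occur at each pole and zero magnitude: 0.587 rad/sec, 0.9 rad/sec, 76 rad/sec, 220 rad/sec.
The lowest is 0.587 rad/sec.

0.587 rad/sec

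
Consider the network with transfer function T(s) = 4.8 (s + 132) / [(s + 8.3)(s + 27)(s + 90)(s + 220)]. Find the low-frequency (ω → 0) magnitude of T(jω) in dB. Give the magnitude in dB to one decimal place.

-76.9 dB

T(0) = 4.8 × 132 / (8.3 × 27 × 90 × 220) = 0.00014279
20 log₁₀(0.00014279) = -76.91 dB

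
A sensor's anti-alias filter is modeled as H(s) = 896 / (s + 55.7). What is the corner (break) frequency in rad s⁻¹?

55.7 rad s⁻¹

The single real pole at s = −55.7 gives a corner at ω = 55.7 rad s⁻¹.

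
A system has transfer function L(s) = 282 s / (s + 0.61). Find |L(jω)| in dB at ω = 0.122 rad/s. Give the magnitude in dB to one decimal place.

34.9 dB

|j0.122| = 0.122
|j0.122 + 0.61| = √(0.122² + 0.61²) = 0.6221
|L(j0.122)| = 282 × 0.122 / 0.6221 = 55.305
20 log₁₀(55.305) = 34.86 dB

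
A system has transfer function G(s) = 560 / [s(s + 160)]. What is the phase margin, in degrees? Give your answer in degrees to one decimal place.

88.7°

Gain crossover: |G(jω)| = 1 at ω ≈ 3.5 rad/s.
∠G(j3.5) = −90° − arctan(3.5/160) ≈ -91.25°
PM = 180° + (-91.25°) = 88.75°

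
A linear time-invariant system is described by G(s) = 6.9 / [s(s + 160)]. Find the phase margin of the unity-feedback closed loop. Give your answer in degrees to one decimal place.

Gain crossover: |G(jω)| = 1 at ω ≈ 0.0431 rad s⁻¹.
∠G(j0.0431) = −90° − arctan(0.0431/160) ≈ -90.02°
PM = 180° + (-90.02°) = 89.98°

90.0°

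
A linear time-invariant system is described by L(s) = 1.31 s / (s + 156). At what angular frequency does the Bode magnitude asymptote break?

156 rad/sec

The single real pole at s = −156 gives a corner at ω = 156 rad/sec.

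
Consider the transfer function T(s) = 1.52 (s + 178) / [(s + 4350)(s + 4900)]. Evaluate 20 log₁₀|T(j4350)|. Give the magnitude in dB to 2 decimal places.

|j4350 + 178| = √(4350² + 178²) = 4354
|j4350 + 4350| = √(4350² + 4350²) = 6152
|j4350 + 4900| = √(4350² + 4900²) = 6552
|T(j4350)| = 1.52 × 4354 / (6152 × 6552) = 0.00016417
20 log₁₀(0.00016417) = -75.694 dB

-75.69 dB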